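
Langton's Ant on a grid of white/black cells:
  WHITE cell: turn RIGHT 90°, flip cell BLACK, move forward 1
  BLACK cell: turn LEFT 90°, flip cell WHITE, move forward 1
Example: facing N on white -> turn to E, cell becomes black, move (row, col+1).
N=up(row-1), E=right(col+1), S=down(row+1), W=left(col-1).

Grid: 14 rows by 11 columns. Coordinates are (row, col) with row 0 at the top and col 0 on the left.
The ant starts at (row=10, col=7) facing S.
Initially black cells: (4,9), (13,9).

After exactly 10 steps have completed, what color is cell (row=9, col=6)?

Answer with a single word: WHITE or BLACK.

Answer: BLACK

Derivation:
Step 1: on WHITE (10,7): turn R to W, flip to black, move to (10,6). |black|=3
Step 2: on WHITE (10,6): turn R to N, flip to black, move to (9,6). |black|=4
Step 3: on WHITE (9,6): turn R to E, flip to black, move to (9,7). |black|=5
Step 4: on WHITE (9,7): turn R to S, flip to black, move to (10,7). |black|=6
Step 5: on BLACK (10,7): turn L to E, flip to white, move to (10,8). |black|=5
Step 6: on WHITE (10,8): turn R to S, flip to black, move to (11,8). |black|=6
Step 7: on WHITE (11,8): turn R to W, flip to black, move to (11,7). |black|=7
Step 8: on WHITE (11,7): turn R to N, flip to black, move to (10,7). |black|=8
Step 9: on WHITE (10,7): turn R to E, flip to black, move to (10,8). |black|=9
Step 10: on BLACK (10,8): turn L to N, flip to white, move to (9,8). |black|=8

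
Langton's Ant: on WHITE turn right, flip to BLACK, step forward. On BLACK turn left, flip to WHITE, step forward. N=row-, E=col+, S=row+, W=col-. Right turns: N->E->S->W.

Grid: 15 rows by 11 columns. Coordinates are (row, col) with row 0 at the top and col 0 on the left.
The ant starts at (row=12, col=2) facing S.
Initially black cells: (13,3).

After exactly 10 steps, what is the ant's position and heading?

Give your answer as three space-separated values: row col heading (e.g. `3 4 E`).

Answer: 13 3 N

Derivation:
Step 1: on WHITE (12,2): turn R to W, flip to black, move to (12,1). |black|=2
Step 2: on WHITE (12,1): turn R to N, flip to black, move to (11,1). |black|=3
Step 3: on WHITE (11,1): turn R to E, flip to black, move to (11,2). |black|=4
Step 4: on WHITE (11,2): turn R to S, flip to black, move to (12,2). |black|=5
Step 5: on BLACK (12,2): turn L to E, flip to white, move to (12,3). |black|=4
Step 6: on WHITE (12,3): turn R to S, flip to black, move to (13,3). |black|=5
Step 7: on BLACK (13,3): turn L to E, flip to white, move to (13,4). |black|=4
Step 8: on WHITE (13,4): turn R to S, flip to black, move to (14,4). |black|=5
Step 9: on WHITE (14,4): turn R to W, flip to black, move to (14,3). |black|=6
Step 10: on WHITE (14,3): turn R to N, flip to black, move to (13,3). |black|=7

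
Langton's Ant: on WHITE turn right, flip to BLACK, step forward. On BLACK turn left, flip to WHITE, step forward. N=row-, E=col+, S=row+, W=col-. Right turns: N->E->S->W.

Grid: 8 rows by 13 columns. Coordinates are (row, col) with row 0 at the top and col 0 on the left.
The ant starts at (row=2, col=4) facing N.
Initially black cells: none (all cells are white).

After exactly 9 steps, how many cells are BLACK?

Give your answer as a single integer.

Step 1: on WHITE (2,4): turn R to E, flip to black, move to (2,5). |black|=1
Step 2: on WHITE (2,5): turn R to S, flip to black, move to (3,5). |black|=2
Step 3: on WHITE (3,5): turn R to W, flip to black, move to (3,4). |black|=3
Step 4: on WHITE (3,4): turn R to N, flip to black, move to (2,4). |black|=4
Step 5: on BLACK (2,4): turn L to W, flip to white, move to (2,3). |black|=3
Step 6: on WHITE (2,3): turn R to N, flip to black, move to (1,3). |black|=4
Step 7: on WHITE (1,3): turn R to E, flip to black, move to (1,4). |black|=5
Step 8: on WHITE (1,4): turn R to S, flip to black, move to (2,4). |black|=6
Step 9: on WHITE (2,4): turn R to W, flip to black, move to (2,3). |black|=7

Answer: 7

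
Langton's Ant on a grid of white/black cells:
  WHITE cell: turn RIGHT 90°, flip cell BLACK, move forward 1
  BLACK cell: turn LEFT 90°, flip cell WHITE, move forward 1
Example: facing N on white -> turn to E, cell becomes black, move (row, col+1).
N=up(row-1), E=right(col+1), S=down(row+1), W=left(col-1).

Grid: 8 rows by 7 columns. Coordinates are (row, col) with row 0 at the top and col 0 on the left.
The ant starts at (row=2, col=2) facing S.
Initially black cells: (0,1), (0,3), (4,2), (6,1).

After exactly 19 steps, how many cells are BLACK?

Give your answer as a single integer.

Step 1: on WHITE (2,2): turn R to W, flip to black, move to (2,1). |black|=5
Step 2: on WHITE (2,1): turn R to N, flip to black, move to (1,1). |black|=6
Step 3: on WHITE (1,1): turn R to E, flip to black, move to (1,2). |black|=7
Step 4: on WHITE (1,2): turn R to S, flip to black, move to (2,2). |black|=8
Step 5: on BLACK (2,2): turn L to E, flip to white, move to (2,3). |black|=7
Step 6: on WHITE (2,3): turn R to S, flip to black, move to (3,3). |black|=8
Step 7: on WHITE (3,3): turn R to W, flip to black, move to (3,2). |black|=9
Step 8: on WHITE (3,2): turn R to N, flip to black, move to (2,2). |black|=10
Step 9: on WHITE (2,2): turn R to E, flip to black, move to (2,3). |black|=11
Step 10: on BLACK (2,3): turn L to N, flip to white, move to (1,3). |black|=10
Step 11: on WHITE (1,3): turn R to E, flip to black, move to (1,4). |black|=11
Step 12: on WHITE (1,4): turn R to S, flip to black, move to (2,4). |black|=12
Step 13: on WHITE (2,4): turn R to W, flip to black, move to (2,3). |black|=13
Step 14: on WHITE (2,3): turn R to N, flip to black, move to (1,3). |black|=14
Step 15: on BLACK (1,3): turn L to W, flip to white, move to (1,2). |black|=13
Step 16: on BLACK (1,2): turn L to S, flip to white, move to (2,2). |black|=12
Step 17: on BLACK (2,2): turn L to E, flip to white, move to (2,3). |black|=11
Step 18: on BLACK (2,3): turn L to N, flip to white, move to (1,3). |black|=10
Step 19: on WHITE (1,3): turn R to E, flip to black, move to (1,4). |black|=11

Answer: 11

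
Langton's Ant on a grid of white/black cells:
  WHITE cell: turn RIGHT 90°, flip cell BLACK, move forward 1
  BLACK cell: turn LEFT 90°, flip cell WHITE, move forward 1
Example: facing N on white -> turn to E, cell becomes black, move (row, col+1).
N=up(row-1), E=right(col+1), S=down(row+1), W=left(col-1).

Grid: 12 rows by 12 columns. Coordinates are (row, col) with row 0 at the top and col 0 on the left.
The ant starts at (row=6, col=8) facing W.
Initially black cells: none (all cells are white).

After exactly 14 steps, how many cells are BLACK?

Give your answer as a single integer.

Step 1: on WHITE (6,8): turn R to N, flip to black, move to (5,8). |black|=1
Step 2: on WHITE (5,8): turn R to E, flip to black, move to (5,9). |black|=2
Step 3: on WHITE (5,9): turn R to S, flip to black, move to (6,9). |black|=3
Step 4: on WHITE (6,9): turn R to W, flip to black, move to (6,8). |black|=4
Step 5: on BLACK (6,8): turn L to S, flip to white, move to (7,8). |black|=3
Step 6: on WHITE (7,8): turn R to W, flip to black, move to (7,7). |black|=4
Step 7: on WHITE (7,7): turn R to N, flip to black, move to (6,7). |black|=5
Step 8: on WHITE (6,7): turn R to E, flip to black, move to (6,8). |black|=6
Step 9: on WHITE (6,8): turn R to S, flip to black, move to (7,8). |black|=7
Step 10: on BLACK (7,8): turn L to E, flip to white, move to (7,9). |black|=6
Step 11: on WHITE (7,9): turn R to S, flip to black, move to (8,9). |black|=7
Step 12: on WHITE (8,9): turn R to W, flip to black, move to (8,8). |black|=8
Step 13: on WHITE (8,8): turn R to N, flip to black, move to (7,8). |black|=9
Step 14: on WHITE (7,8): turn R to E, flip to black, move to (7,9). |black|=10

Answer: 10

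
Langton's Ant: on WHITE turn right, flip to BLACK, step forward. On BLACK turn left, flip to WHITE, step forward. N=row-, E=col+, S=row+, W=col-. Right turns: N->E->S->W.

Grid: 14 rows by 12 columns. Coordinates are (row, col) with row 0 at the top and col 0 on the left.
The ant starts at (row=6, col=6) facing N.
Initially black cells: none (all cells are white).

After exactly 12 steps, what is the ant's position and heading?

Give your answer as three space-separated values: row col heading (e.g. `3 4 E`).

Answer: 6 4 N

Derivation:
Step 1: on WHITE (6,6): turn R to E, flip to black, move to (6,7). |black|=1
Step 2: on WHITE (6,7): turn R to S, flip to black, move to (7,7). |black|=2
Step 3: on WHITE (7,7): turn R to W, flip to black, move to (7,6). |black|=3
Step 4: on WHITE (7,6): turn R to N, flip to black, move to (6,6). |black|=4
Step 5: on BLACK (6,6): turn L to W, flip to white, move to (6,5). |black|=3
Step 6: on WHITE (6,5): turn R to N, flip to black, move to (5,5). |black|=4
Step 7: on WHITE (5,5): turn R to E, flip to black, move to (5,6). |black|=5
Step 8: on WHITE (5,6): turn R to S, flip to black, move to (6,6). |black|=6
Step 9: on WHITE (6,6): turn R to W, flip to black, move to (6,5). |black|=7
Step 10: on BLACK (6,5): turn L to S, flip to white, move to (7,5). |black|=6
Step 11: on WHITE (7,5): turn R to W, flip to black, move to (7,4). |black|=7
Step 12: on WHITE (7,4): turn R to N, flip to black, move to (6,4). |black|=8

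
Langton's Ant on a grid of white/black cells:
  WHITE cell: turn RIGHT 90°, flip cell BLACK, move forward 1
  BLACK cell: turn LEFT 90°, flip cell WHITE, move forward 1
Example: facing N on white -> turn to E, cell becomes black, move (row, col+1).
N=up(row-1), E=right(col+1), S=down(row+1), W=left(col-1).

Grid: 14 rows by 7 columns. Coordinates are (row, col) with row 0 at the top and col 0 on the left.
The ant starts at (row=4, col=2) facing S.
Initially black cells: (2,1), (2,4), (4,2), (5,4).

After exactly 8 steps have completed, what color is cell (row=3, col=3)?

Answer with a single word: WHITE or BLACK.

Answer: BLACK

Derivation:
Step 1: on BLACK (4,2): turn L to E, flip to white, move to (4,3). |black|=3
Step 2: on WHITE (4,3): turn R to S, flip to black, move to (5,3). |black|=4
Step 3: on WHITE (5,3): turn R to W, flip to black, move to (5,2). |black|=5
Step 4: on WHITE (5,2): turn R to N, flip to black, move to (4,2). |black|=6
Step 5: on WHITE (4,2): turn R to E, flip to black, move to (4,3). |black|=7
Step 6: on BLACK (4,3): turn L to N, flip to white, move to (3,3). |black|=6
Step 7: on WHITE (3,3): turn R to E, flip to black, move to (3,4). |black|=7
Step 8: on WHITE (3,4): turn R to S, flip to black, move to (4,4). |black|=8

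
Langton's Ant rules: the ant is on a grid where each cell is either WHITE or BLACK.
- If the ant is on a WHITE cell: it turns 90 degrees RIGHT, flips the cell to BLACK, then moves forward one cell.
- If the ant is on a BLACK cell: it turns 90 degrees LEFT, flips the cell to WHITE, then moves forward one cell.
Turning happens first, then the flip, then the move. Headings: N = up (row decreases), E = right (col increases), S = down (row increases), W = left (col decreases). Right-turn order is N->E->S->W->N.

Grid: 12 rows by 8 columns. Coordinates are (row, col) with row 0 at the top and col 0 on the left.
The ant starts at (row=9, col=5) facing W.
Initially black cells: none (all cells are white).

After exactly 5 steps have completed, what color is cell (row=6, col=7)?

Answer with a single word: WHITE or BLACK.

Step 1: on WHITE (9,5): turn R to N, flip to black, move to (8,5). |black|=1
Step 2: on WHITE (8,5): turn R to E, flip to black, move to (8,6). |black|=2
Step 3: on WHITE (8,6): turn R to S, flip to black, move to (9,6). |black|=3
Step 4: on WHITE (9,6): turn R to W, flip to black, move to (9,5). |black|=4
Step 5: on BLACK (9,5): turn L to S, flip to white, move to (10,5). |black|=3

Answer: WHITE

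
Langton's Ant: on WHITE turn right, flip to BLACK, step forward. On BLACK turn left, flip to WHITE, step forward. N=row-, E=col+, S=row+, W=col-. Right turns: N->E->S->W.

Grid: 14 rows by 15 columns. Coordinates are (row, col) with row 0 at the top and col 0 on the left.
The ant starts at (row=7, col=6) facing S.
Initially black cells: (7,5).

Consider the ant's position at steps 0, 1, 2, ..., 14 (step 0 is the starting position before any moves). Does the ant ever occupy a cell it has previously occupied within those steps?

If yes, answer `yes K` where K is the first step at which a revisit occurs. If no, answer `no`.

Step 1: on WHITE (7,6): turn R to W, flip to black, move to (7,5). |black|=2 — new cell
Step 2: on BLACK (7,5): turn L to S, flip to white, move to (8,5). |black|=1 — new cell
Step 3: on WHITE (8,5): turn R to W, flip to black, move to (8,4). |black|=2 — new cell
Step 4: on WHITE (8,4): turn R to N, flip to black, move to (7,4). |black|=3 — new cell
Step 5: on WHITE (7,4): turn R to E, flip to black, move to (7,5). |black|=4 — REVISIT

Answer: yes 5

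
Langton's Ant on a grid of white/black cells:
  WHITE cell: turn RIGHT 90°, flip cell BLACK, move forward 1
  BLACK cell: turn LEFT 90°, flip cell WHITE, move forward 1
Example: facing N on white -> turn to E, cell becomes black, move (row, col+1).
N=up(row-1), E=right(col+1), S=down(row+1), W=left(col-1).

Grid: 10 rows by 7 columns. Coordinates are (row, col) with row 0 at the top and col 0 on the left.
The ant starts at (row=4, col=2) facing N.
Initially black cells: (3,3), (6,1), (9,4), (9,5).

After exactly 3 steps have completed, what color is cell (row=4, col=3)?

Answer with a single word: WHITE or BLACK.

Answer: BLACK

Derivation:
Step 1: on WHITE (4,2): turn R to E, flip to black, move to (4,3). |black|=5
Step 2: on WHITE (4,3): turn R to S, flip to black, move to (5,3). |black|=6
Step 3: on WHITE (5,3): turn R to W, flip to black, move to (5,2). |black|=7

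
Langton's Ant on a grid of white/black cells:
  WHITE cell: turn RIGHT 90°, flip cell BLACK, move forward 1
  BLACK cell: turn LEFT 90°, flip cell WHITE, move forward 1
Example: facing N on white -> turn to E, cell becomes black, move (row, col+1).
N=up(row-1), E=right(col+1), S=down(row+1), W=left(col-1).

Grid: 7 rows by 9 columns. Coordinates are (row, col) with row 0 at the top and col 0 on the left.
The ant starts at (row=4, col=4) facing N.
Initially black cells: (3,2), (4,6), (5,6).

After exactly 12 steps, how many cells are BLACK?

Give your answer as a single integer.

Step 1: on WHITE (4,4): turn R to E, flip to black, move to (4,5). |black|=4
Step 2: on WHITE (4,5): turn R to S, flip to black, move to (5,5). |black|=5
Step 3: on WHITE (5,5): turn R to W, flip to black, move to (5,4). |black|=6
Step 4: on WHITE (5,4): turn R to N, flip to black, move to (4,4). |black|=7
Step 5: on BLACK (4,4): turn L to W, flip to white, move to (4,3). |black|=6
Step 6: on WHITE (4,3): turn R to N, flip to black, move to (3,3). |black|=7
Step 7: on WHITE (3,3): turn R to E, flip to black, move to (3,4). |black|=8
Step 8: on WHITE (3,4): turn R to S, flip to black, move to (4,4). |black|=9
Step 9: on WHITE (4,4): turn R to W, flip to black, move to (4,3). |black|=10
Step 10: on BLACK (4,3): turn L to S, flip to white, move to (5,3). |black|=9
Step 11: on WHITE (5,3): turn R to W, flip to black, move to (5,2). |black|=10
Step 12: on WHITE (5,2): turn R to N, flip to black, move to (4,2). |black|=11

Answer: 11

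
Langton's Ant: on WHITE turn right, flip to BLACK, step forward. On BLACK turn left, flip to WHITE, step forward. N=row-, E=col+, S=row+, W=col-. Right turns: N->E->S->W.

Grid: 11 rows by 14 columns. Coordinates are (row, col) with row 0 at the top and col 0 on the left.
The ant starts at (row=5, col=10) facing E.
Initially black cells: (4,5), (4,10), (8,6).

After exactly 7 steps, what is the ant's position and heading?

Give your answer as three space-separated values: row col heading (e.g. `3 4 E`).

Answer: 3 9 N

Derivation:
Step 1: on WHITE (5,10): turn R to S, flip to black, move to (6,10). |black|=4
Step 2: on WHITE (6,10): turn R to W, flip to black, move to (6,9). |black|=5
Step 3: on WHITE (6,9): turn R to N, flip to black, move to (5,9). |black|=6
Step 4: on WHITE (5,9): turn R to E, flip to black, move to (5,10). |black|=7
Step 5: on BLACK (5,10): turn L to N, flip to white, move to (4,10). |black|=6
Step 6: on BLACK (4,10): turn L to W, flip to white, move to (4,9). |black|=5
Step 7: on WHITE (4,9): turn R to N, flip to black, move to (3,9). |black|=6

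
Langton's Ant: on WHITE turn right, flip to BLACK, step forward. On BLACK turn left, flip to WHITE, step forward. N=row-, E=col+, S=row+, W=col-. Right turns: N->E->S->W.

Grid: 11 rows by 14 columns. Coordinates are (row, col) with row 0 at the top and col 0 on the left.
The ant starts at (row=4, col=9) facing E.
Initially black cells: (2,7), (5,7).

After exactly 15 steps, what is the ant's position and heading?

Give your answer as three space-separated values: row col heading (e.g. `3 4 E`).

Answer: 4 8 S

Derivation:
Step 1: on WHITE (4,9): turn R to S, flip to black, move to (5,9). |black|=3
Step 2: on WHITE (5,9): turn R to W, flip to black, move to (5,8). |black|=4
Step 3: on WHITE (5,8): turn R to N, flip to black, move to (4,8). |black|=5
Step 4: on WHITE (4,8): turn R to E, flip to black, move to (4,9). |black|=6
Step 5: on BLACK (4,9): turn L to N, flip to white, move to (3,9). |black|=5
Step 6: on WHITE (3,9): turn R to E, flip to black, move to (3,10). |black|=6
Step 7: on WHITE (3,10): turn R to S, flip to black, move to (4,10). |black|=7
Step 8: on WHITE (4,10): turn R to W, flip to black, move to (4,9). |black|=8
Step 9: on WHITE (4,9): turn R to N, flip to black, move to (3,9). |black|=9
Step 10: on BLACK (3,9): turn L to W, flip to white, move to (3,8). |black|=8
Step 11: on WHITE (3,8): turn R to N, flip to black, move to (2,8). |black|=9
Step 12: on WHITE (2,8): turn R to E, flip to black, move to (2,9). |black|=10
Step 13: on WHITE (2,9): turn R to S, flip to black, move to (3,9). |black|=11
Step 14: on WHITE (3,9): turn R to W, flip to black, move to (3,8). |black|=12
Step 15: on BLACK (3,8): turn L to S, flip to white, move to (4,8). |black|=11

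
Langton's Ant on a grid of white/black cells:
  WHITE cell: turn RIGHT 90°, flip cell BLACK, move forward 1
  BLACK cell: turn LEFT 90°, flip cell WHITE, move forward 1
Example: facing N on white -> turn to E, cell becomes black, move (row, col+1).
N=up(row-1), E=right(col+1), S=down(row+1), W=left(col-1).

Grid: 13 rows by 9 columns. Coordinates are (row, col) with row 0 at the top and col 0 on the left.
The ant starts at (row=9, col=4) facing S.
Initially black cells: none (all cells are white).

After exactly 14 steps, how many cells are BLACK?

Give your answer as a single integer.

Step 1: on WHITE (9,4): turn R to W, flip to black, move to (9,3). |black|=1
Step 2: on WHITE (9,3): turn R to N, flip to black, move to (8,3). |black|=2
Step 3: on WHITE (8,3): turn R to E, flip to black, move to (8,4). |black|=3
Step 4: on WHITE (8,4): turn R to S, flip to black, move to (9,4). |black|=4
Step 5: on BLACK (9,4): turn L to E, flip to white, move to (9,5). |black|=3
Step 6: on WHITE (9,5): turn R to S, flip to black, move to (10,5). |black|=4
Step 7: on WHITE (10,5): turn R to W, flip to black, move to (10,4). |black|=5
Step 8: on WHITE (10,4): turn R to N, flip to black, move to (9,4). |black|=6
Step 9: on WHITE (9,4): turn R to E, flip to black, move to (9,5). |black|=7
Step 10: on BLACK (9,5): turn L to N, flip to white, move to (8,5). |black|=6
Step 11: on WHITE (8,5): turn R to E, flip to black, move to (8,6). |black|=7
Step 12: on WHITE (8,6): turn R to S, flip to black, move to (9,6). |black|=8
Step 13: on WHITE (9,6): turn R to W, flip to black, move to (9,5). |black|=9
Step 14: on WHITE (9,5): turn R to N, flip to black, move to (8,5). |black|=10

Answer: 10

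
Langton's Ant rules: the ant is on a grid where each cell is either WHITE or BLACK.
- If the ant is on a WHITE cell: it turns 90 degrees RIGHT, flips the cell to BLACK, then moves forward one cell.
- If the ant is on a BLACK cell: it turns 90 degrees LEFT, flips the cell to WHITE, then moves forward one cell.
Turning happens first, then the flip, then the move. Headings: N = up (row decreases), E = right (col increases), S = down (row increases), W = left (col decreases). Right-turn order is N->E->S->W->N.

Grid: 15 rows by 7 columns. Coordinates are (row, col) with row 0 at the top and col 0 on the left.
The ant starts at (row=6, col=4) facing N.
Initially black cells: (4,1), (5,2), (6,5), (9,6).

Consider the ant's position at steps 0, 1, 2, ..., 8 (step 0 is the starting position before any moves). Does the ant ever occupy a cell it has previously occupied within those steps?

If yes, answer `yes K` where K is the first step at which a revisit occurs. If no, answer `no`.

Step 1: on WHITE (6,4): turn R to E, flip to black, move to (6,5). |black|=5 — new cell
Step 2: on BLACK (6,5): turn L to N, flip to white, move to (5,5). |black|=4 — new cell
Step 3: on WHITE (5,5): turn R to E, flip to black, move to (5,6). |black|=5 — new cell
Step 4: on WHITE (5,6): turn R to S, flip to black, move to (6,6). |black|=6 — new cell
Step 5: on WHITE (6,6): turn R to W, flip to black, move to (6,5). |black|=7 — REVISIT

Answer: yes 5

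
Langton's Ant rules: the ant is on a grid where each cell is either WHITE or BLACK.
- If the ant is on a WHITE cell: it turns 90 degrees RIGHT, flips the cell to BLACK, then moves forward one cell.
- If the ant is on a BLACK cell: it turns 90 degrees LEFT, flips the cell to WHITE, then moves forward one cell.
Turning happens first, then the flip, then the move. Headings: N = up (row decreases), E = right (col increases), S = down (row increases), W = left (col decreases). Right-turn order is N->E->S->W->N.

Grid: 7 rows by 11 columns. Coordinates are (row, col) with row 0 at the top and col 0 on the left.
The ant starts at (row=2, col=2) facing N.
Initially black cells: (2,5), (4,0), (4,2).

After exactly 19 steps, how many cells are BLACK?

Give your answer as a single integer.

Step 1: on WHITE (2,2): turn R to E, flip to black, move to (2,3). |black|=4
Step 2: on WHITE (2,3): turn R to S, flip to black, move to (3,3). |black|=5
Step 3: on WHITE (3,3): turn R to W, flip to black, move to (3,2). |black|=6
Step 4: on WHITE (3,2): turn R to N, flip to black, move to (2,2). |black|=7
Step 5: on BLACK (2,2): turn L to W, flip to white, move to (2,1). |black|=6
Step 6: on WHITE (2,1): turn R to N, flip to black, move to (1,1). |black|=7
Step 7: on WHITE (1,1): turn R to E, flip to black, move to (1,2). |black|=8
Step 8: on WHITE (1,2): turn R to S, flip to black, move to (2,2). |black|=9
Step 9: on WHITE (2,2): turn R to W, flip to black, move to (2,1). |black|=10
Step 10: on BLACK (2,1): turn L to S, flip to white, move to (3,1). |black|=9
Step 11: on WHITE (3,1): turn R to W, flip to black, move to (3,0). |black|=10
Step 12: on WHITE (3,0): turn R to N, flip to black, move to (2,0). |black|=11
Step 13: on WHITE (2,0): turn R to E, flip to black, move to (2,1). |black|=12
Step 14: on WHITE (2,1): turn R to S, flip to black, move to (3,1). |black|=13
Step 15: on BLACK (3,1): turn L to E, flip to white, move to (3,2). |black|=12
Step 16: on BLACK (3,2): turn L to N, flip to white, move to (2,2). |black|=11
Step 17: on BLACK (2,2): turn L to W, flip to white, move to (2,1). |black|=10
Step 18: on BLACK (2,1): turn L to S, flip to white, move to (3,1). |black|=9
Step 19: on WHITE (3,1): turn R to W, flip to black, move to (3,0). |black|=10

Answer: 10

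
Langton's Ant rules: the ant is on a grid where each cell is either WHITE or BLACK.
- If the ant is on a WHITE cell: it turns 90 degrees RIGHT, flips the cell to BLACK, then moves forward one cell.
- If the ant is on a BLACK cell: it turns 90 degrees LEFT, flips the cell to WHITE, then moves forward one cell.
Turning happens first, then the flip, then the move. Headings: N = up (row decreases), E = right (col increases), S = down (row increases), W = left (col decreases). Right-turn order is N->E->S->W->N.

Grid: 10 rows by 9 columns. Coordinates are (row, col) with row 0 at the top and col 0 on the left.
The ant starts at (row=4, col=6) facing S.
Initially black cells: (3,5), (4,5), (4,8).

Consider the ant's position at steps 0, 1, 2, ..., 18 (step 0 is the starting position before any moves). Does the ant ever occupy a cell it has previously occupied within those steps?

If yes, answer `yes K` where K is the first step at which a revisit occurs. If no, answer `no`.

Answer: yes 5

Derivation:
Step 1: on WHITE (4,6): turn R to W, flip to black, move to (4,5). |black|=4 — new cell
Step 2: on BLACK (4,5): turn L to S, flip to white, move to (5,5). |black|=3 — new cell
Step 3: on WHITE (5,5): turn R to W, flip to black, move to (5,4). |black|=4 — new cell
Step 4: on WHITE (5,4): turn R to N, flip to black, move to (4,4). |black|=5 — new cell
Step 5: on WHITE (4,4): turn R to E, flip to black, move to (4,5). |black|=6 — REVISIT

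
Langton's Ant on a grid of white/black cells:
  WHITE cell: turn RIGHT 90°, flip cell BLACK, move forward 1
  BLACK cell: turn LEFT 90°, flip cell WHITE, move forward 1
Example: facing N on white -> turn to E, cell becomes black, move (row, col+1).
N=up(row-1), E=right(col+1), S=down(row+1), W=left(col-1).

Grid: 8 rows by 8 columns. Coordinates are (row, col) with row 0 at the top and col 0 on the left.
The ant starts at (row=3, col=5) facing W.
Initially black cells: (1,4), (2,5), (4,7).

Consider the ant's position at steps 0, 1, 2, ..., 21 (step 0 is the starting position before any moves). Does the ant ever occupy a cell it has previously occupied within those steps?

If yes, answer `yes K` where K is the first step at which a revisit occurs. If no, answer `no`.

Answer: yes 7

Derivation:
Step 1: on WHITE (3,5): turn R to N, flip to black, move to (2,5). |black|=4 — new cell
Step 2: on BLACK (2,5): turn L to W, flip to white, move to (2,4). |black|=3 — new cell
Step 3: on WHITE (2,4): turn R to N, flip to black, move to (1,4). |black|=4 — new cell
Step 4: on BLACK (1,4): turn L to W, flip to white, move to (1,3). |black|=3 — new cell
Step 5: on WHITE (1,3): turn R to N, flip to black, move to (0,3). |black|=4 — new cell
Step 6: on WHITE (0,3): turn R to E, flip to black, move to (0,4). |black|=5 — new cell
Step 7: on WHITE (0,4): turn R to S, flip to black, move to (1,4). |black|=6 — REVISIT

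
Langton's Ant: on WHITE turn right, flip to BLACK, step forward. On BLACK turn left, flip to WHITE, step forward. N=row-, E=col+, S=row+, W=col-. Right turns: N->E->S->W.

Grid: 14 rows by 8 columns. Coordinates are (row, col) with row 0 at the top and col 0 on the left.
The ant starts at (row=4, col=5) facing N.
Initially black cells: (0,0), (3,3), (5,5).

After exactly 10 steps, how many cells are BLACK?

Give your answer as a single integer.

Step 1: on WHITE (4,5): turn R to E, flip to black, move to (4,6). |black|=4
Step 2: on WHITE (4,6): turn R to S, flip to black, move to (5,6). |black|=5
Step 3: on WHITE (5,6): turn R to W, flip to black, move to (5,5). |black|=6
Step 4: on BLACK (5,5): turn L to S, flip to white, move to (6,5). |black|=5
Step 5: on WHITE (6,5): turn R to W, flip to black, move to (6,4). |black|=6
Step 6: on WHITE (6,4): turn R to N, flip to black, move to (5,4). |black|=7
Step 7: on WHITE (5,4): turn R to E, flip to black, move to (5,5). |black|=8
Step 8: on WHITE (5,5): turn R to S, flip to black, move to (6,5). |black|=9
Step 9: on BLACK (6,5): turn L to E, flip to white, move to (6,6). |black|=8
Step 10: on WHITE (6,6): turn R to S, flip to black, move to (7,6). |black|=9

Answer: 9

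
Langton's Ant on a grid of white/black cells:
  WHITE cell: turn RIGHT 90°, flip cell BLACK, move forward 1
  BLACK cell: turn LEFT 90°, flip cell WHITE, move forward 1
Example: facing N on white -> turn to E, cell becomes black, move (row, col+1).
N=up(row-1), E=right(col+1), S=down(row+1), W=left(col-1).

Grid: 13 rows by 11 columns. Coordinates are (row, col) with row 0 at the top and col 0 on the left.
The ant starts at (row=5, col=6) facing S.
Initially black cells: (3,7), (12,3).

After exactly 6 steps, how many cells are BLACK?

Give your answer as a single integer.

Step 1: on WHITE (5,6): turn R to W, flip to black, move to (5,5). |black|=3
Step 2: on WHITE (5,5): turn R to N, flip to black, move to (4,5). |black|=4
Step 3: on WHITE (4,5): turn R to E, flip to black, move to (4,6). |black|=5
Step 4: on WHITE (4,6): turn R to S, flip to black, move to (5,6). |black|=6
Step 5: on BLACK (5,6): turn L to E, flip to white, move to (5,7). |black|=5
Step 6: on WHITE (5,7): turn R to S, flip to black, move to (6,7). |black|=6

Answer: 6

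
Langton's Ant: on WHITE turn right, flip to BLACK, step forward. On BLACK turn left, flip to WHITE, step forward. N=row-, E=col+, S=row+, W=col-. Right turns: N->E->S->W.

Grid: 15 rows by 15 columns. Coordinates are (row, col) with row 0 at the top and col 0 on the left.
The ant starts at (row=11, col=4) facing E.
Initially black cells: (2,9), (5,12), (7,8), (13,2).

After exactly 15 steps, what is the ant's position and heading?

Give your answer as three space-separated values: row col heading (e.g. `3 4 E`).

Step 1: on WHITE (11,4): turn R to S, flip to black, move to (12,4). |black|=5
Step 2: on WHITE (12,4): turn R to W, flip to black, move to (12,3). |black|=6
Step 3: on WHITE (12,3): turn R to N, flip to black, move to (11,3). |black|=7
Step 4: on WHITE (11,3): turn R to E, flip to black, move to (11,4). |black|=8
Step 5: on BLACK (11,4): turn L to N, flip to white, move to (10,4). |black|=7
Step 6: on WHITE (10,4): turn R to E, flip to black, move to (10,5). |black|=8
Step 7: on WHITE (10,5): turn R to S, flip to black, move to (11,5). |black|=9
Step 8: on WHITE (11,5): turn R to W, flip to black, move to (11,4). |black|=10
Step 9: on WHITE (11,4): turn R to N, flip to black, move to (10,4). |black|=11
Step 10: on BLACK (10,4): turn L to W, flip to white, move to (10,3). |black|=10
Step 11: on WHITE (10,3): turn R to N, flip to black, move to (9,3). |black|=11
Step 12: on WHITE (9,3): turn R to E, flip to black, move to (9,4). |black|=12
Step 13: on WHITE (9,4): turn R to S, flip to black, move to (10,4). |black|=13
Step 14: on WHITE (10,4): turn R to W, flip to black, move to (10,3). |black|=14
Step 15: on BLACK (10,3): turn L to S, flip to white, move to (11,3). |black|=13

Answer: 11 3 S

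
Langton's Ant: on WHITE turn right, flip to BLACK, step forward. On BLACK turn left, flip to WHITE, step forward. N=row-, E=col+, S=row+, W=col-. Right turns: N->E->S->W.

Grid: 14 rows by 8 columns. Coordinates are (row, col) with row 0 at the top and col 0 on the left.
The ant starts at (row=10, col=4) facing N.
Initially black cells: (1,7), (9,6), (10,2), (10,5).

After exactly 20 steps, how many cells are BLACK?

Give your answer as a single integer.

Step 1: on WHITE (10,4): turn R to E, flip to black, move to (10,5). |black|=5
Step 2: on BLACK (10,5): turn L to N, flip to white, move to (9,5). |black|=4
Step 3: on WHITE (9,5): turn R to E, flip to black, move to (9,6). |black|=5
Step 4: on BLACK (9,6): turn L to N, flip to white, move to (8,6). |black|=4
Step 5: on WHITE (8,6): turn R to E, flip to black, move to (8,7). |black|=5
Step 6: on WHITE (8,7): turn R to S, flip to black, move to (9,7). |black|=6
Step 7: on WHITE (9,7): turn R to W, flip to black, move to (9,6). |black|=7
Step 8: on WHITE (9,6): turn R to N, flip to black, move to (8,6). |black|=8
Step 9: on BLACK (8,6): turn L to W, flip to white, move to (8,5). |black|=7
Step 10: on WHITE (8,5): turn R to N, flip to black, move to (7,5). |black|=8
Step 11: on WHITE (7,5): turn R to E, flip to black, move to (7,6). |black|=9
Step 12: on WHITE (7,6): turn R to S, flip to black, move to (8,6). |black|=10
Step 13: on WHITE (8,6): turn R to W, flip to black, move to (8,5). |black|=11
Step 14: on BLACK (8,5): turn L to S, flip to white, move to (9,5). |black|=10
Step 15: on BLACK (9,5): turn L to E, flip to white, move to (9,6). |black|=9
Step 16: on BLACK (9,6): turn L to N, flip to white, move to (8,6). |black|=8
Step 17: on BLACK (8,6): turn L to W, flip to white, move to (8,5). |black|=7
Step 18: on WHITE (8,5): turn R to N, flip to black, move to (7,5). |black|=8
Step 19: on BLACK (7,5): turn L to W, flip to white, move to (7,4). |black|=7
Step 20: on WHITE (7,4): turn R to N, flip to black, move to (6,4). |black|=8

Answer: 8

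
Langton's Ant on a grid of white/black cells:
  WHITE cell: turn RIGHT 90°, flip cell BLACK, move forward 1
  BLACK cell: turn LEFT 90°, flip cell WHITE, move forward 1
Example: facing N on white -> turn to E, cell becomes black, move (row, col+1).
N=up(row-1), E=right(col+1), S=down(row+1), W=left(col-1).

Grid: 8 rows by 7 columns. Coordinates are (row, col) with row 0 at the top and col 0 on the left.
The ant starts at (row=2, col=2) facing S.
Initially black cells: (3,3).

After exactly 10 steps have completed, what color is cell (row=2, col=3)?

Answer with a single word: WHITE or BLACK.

Answer: BLACK

Derivation:
Step 1: on WHITE (2,2): turn R to W, flip to black, move to (2,1). |black|=2
Step 2: on WHITE (2,1): turn R to N, flip to black, move to (1,1). |black|=3
Step 3: on WHITE (1,1): turn R to E, flip to black, move to (1,2). |black|=4
Step 4: on WHITE (1,2): turn R to S, flip to black, move to (2,2). |black|=5
Step 5: on BLACK (2,2): turn L to E, flip to white, move to (2,3). |black|=4
Step 6: on WHITE (2,3): turn R to S, flip to black, move to (3,3). |black|=5
Step 7: on BLACK (3,3): turn L to E, flip to white, move to (3,4). |black|=4
Step 8: on WHITE (3,4): turn R to S, flip to black, move to (4,4). |black|=5
Step 9: on WHITE (4,4): turn R to W, flip to black, move to (4,3). |black|=6
Step 10: on WHITE (4,3): turn R to N, flip to black, move to (3,3). |black|=7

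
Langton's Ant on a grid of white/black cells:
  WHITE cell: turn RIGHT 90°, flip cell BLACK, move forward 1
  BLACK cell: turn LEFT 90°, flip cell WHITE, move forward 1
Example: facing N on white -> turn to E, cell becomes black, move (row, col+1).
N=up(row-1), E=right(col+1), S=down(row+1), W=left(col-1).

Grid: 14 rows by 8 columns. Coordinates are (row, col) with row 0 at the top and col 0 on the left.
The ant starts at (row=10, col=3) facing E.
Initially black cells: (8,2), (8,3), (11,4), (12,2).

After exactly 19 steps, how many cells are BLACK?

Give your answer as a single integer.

Answer: 15

Derivation:
Step 1: on WHITE (10,3): turn R to S, flip to black, move to (11,3). |black|=5
Step 2: on WHITE (11,3): turn R to W, flip to black, move to (11,2). |black|=6
Step 3: on WHITE (11,2): turn R to N, flip to black, move to (10,2). |black|=7
Step 4: on WHITE (10,2): turn R to E, flip to black, move to (10,3). |black|=8
Step 5: on BLACK (10,3): turn L to N, flip to white, move to (9,3). |black|=7
Step 6: on WHITE (9,3): turn R to E, flip to black, move to (9,4). |black|=8
Step 7: on WHITE (9,4): turn R to S, flip to black, move to (10,4). |black|=9
Step 8: on WHITE (10,4): turn R to W, flip to black, move to (10,3). |black|=10
Step 9: on WHITE (10,3): turn R to N, flip to black, move to (9,3). |black|=11
Step 10: on BLACK (9,3): turn L to W, flip to white, move to (9,2). |black|=10
Step 11: on WHITE (9,2): turn R to N, flip to black, move to (8,2). |black|=11
Step 12: on BLACK (8,2): turn L to W, flip to white, move to (8,1). |black|=10
Step 13: on WHITE (8,1): turn R to N, flip to black, move to (7,1). |black|=11
Step 14: on WHITE (7,1): turn R to E, flip to black, move to (7,2). |black|=12
Step 15: on WHITE (7,2): turn R to S, flip to black, move to (8,2). |black|=13
Step 16: on WHITE (8,2): turn R to W, flip to black, move to (8,1). |black|=14
Step 17: on BLACK (8,1): turn L to S, flip to white, move to (9,1). |black|=13
Step 18: on WHITE (9,1): turn R to W, flip to black, move to (9,0). |black|=14
Step 19: on WHITE (9,0): turn R to N, flip to black, move to (8,0). |black|=15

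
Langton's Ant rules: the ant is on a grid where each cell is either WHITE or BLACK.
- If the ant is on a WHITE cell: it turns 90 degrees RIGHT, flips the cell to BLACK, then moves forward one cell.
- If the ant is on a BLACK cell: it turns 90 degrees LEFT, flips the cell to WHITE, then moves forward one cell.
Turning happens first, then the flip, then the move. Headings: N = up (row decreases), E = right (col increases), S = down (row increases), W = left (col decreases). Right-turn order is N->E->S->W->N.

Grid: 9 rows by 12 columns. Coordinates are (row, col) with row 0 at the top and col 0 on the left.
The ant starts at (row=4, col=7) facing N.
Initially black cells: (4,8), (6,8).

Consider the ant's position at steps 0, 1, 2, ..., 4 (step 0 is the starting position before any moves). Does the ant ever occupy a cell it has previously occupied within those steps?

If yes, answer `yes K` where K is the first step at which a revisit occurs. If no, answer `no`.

Answer: no

Derivation:
Step 1: on WHITE (4,7): turn R to E, flip to black, move to (4,8). |black|=3 — new cell
Step 2: on BLACK (4,8): turn L to N, flip to white, move to (3,8). |black|=2 — new cell
Step 3: on WHITE (3,8): turn R to E, flip to black, move to (3,9). |black|=3 — new cell
Step 4: on WHITE (3,9): turn R to S, flip to black, move to (4,9). |black|=4 — new cell
No revisit within 4 steps.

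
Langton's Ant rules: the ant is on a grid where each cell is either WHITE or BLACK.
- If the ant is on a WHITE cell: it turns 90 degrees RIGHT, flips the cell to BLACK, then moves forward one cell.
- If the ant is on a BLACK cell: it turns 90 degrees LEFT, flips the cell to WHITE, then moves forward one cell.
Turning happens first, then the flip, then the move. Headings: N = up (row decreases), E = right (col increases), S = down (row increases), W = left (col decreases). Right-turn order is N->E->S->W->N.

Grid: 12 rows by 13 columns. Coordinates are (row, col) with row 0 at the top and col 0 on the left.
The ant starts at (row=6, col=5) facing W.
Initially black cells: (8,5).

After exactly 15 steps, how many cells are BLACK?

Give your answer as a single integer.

Step 1: on WHITE (6,5): turn R to N, flip to black, move to (5,5). |black|=2
Step 2: on WHITE (5,5): turn R to E, flip to black, move to (5,6). |black|=3
Step 3: on WHITE (5,6): turn R to S, flip to black, move to (6,6). |black|=4
Step 4: on WHITE (6,6): turn R to W, flip to black, move to (6,5). |black|=5
Step 5: on BLACK (6,5): turn L to S, flip to white, move to (7,5). |black|=4
Step 6: on WHITE (7,5): turn R to W, flip to black, move to (7,4). |black|=5
Step 7: on WHITE (7,4): turn R to N, flip to black, move to (6,4). |black|=6
Step 8: on WHITE (6,4): turn R to E, flip to black, move to (6,5). |black|=7
Step 9: on WHITE (6,5): turn R to S, flip to black, move to (7,5). |black|=8
Step 10: on BLACK (7,5): turn L to E, flip to white, move to (7,6). |black|=7
Step 11: on WHITE (7,6): turn R to S, flip to black, move to (8,6). |black|=8
Step 12: on WHITE (8,6): turn R to W, flip to black, move to (8,5). |black|=9
Step 13: on BLACK (8,5): turn L to S, flip to white, move to (9,5). |black|=8
Step 14: on WHITE (9,5): turn R to W, flip to black, move to (9,4). |black|=9
Step 15: on WHITE (9,4): turn R to N, flip to black, move to (8,4). |black|=10

Answer: 10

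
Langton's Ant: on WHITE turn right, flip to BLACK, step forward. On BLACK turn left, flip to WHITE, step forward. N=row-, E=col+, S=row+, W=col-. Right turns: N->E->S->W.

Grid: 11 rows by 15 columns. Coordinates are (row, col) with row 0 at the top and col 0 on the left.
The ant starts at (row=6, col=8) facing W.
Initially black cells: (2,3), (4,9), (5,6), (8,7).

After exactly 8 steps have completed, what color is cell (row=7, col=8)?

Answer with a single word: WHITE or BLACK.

Answer: BLACK

Derivation:
Step 1: on WHITE (6,8): turn R to N, flip to black, move to (5,8). |black|=5
Step 2: on WHITE (5,8): turn R to E, flip to black, move to (5,9). |black|=6
Step 3: on WHITE (5,9): turn R to S, flip to black, move to (6,9). |black|=7
Step 4: on WHITE (6,9): turn R to W, flip to black, move to (6,8). |black|=8
Step 5: on BLACK (6,8): turn L to S, flip to white, move to (7,8). |black|=7
Step 6: on WHITE (7,8): turn R to W, flip to black, move to (7,7). |black|=8
Step 7: on WHITE (7,7): turn R to N, flip to black, move to (6,7). |black|=9
Step 8: on WHITE (6,7): turn R to E, flip to black, move to (6,8). |black|=10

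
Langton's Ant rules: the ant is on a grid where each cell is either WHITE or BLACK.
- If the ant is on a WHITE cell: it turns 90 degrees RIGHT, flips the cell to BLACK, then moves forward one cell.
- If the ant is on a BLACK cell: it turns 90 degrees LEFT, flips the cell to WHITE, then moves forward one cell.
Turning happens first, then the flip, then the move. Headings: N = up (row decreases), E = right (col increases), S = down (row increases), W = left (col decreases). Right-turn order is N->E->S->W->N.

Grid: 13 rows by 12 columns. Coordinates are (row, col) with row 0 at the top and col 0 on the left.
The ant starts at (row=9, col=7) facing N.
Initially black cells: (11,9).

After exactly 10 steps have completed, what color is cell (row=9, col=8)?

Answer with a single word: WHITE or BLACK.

Answer: BLACK

Derivation:
Step 1: on WHITE (9,7): turn R to E, flip to black, move to (9,8). |black|=2
Step 2: on WHITE (9,8): turn R to S, flip to black, move to (10,8). |black|=3
Step 3: on WHITE (10,8): turn R to W, flip to black, move to (10,7). |black|=4
Step 4: on WHITE (10,7): turn R to N, flip to black, move to (9,7). |black|=5
Step 5: on BLACK (9,7): turn L to W, flip to white, move to (9,6). |black|=4
Step 6: on WHITE (9,6): turn R to N, flip to black, move to (8,6). |black|=5
Step 7: on WHITE (8,6): turn R to E, flip to black, move to (8,7). |black|=6
Step 8: on WHITE (8,7): turn R to S, flip to black, move to (9,7). |black|=7
Step 9: on WHITE (9,7): turn R to W, flip to black, move to (9,6). |black|=8
Step 10: on BLACK (9,6): turn L to S, flip to white, move to (10,6). |black|=7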